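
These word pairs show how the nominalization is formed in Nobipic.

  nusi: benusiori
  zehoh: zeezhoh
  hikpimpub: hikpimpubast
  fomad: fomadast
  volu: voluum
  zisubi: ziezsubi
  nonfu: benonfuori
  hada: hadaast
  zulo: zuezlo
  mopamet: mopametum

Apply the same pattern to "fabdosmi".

"fabdosmi" begins with f-. The one such stem in the data (fomad → fomadast) adds -ast, so the same rule applies.
The other patterns: stems beginning with z- insert -ez- after the first vowel; stems beginning with m- or v- add -um; stems beginning with n- add be- … -ori around the stem.
So fabdosmi → fabdosmiast.

fabdosmiast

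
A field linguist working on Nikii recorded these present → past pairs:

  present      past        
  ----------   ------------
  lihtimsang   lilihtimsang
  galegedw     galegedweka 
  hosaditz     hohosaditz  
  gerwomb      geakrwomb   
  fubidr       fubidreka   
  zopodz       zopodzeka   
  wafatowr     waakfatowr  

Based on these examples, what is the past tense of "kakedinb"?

"kakedinb" has second-to-last letter 'n'. The one such stem in the data (lihtimsang → lilihtimsang) repeats the first consonant+vowel as a prefix (as does hosaditz), so the same rule applies.
The other patterns: stems whose second-to-last letter is 'd' add -eka; stems whose second-to-last letter is 'm' or 'w' insert -ak- after the first vowel.
So kakedinb → kakakedinb.

kakakedinb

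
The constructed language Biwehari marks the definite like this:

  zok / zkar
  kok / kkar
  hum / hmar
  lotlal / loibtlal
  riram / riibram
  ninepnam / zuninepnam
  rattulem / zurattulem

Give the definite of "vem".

vmar

hum and riram both end in -m yet inflect differently (hmar, riibram), so the final letter is not what conditions the rule; the number of vowels is.
"vem" has 1 vowel. The stems with 1 vowel (zok → zkar, kok → kkar, hum → hmar) delete the last vowel and add -ar.
The other patterns: stems with 2 vowels insert -ib- after the first vowel; stems with 3 vowels add the prefix zu-.
So vem → vmar.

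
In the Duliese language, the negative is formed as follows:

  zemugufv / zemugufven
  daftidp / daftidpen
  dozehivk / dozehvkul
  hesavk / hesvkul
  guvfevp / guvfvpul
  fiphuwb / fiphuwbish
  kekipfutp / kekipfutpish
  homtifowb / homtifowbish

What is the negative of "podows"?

"podows" has second-to-last letter 'w'. The stems whose second-to-last letter is 'w' (fiphuwb → fiphuwbish, homtifowb → homtifowbish) add -ish.
So podows → podowsish.

podowsish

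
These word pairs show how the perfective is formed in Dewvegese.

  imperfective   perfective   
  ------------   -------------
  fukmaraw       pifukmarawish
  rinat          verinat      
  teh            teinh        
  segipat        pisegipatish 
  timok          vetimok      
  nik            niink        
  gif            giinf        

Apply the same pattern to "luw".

luinw

"luw" has 1 vowel. The stems with 1 vowel (nik → niink, teh → teinh, gif → giinf) insert -in- after the first vowel.
The other patterns: stems with 2 vowels add the prefix ve-; stems with 3 vowels add pi- … -ish around the stem.
So luw → luinw.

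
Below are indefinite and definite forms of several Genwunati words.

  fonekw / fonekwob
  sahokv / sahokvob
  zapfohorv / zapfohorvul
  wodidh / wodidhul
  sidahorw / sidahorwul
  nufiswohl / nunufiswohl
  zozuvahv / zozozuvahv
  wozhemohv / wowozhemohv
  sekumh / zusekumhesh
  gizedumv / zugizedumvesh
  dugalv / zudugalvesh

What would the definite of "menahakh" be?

menahakhob

"menahakh" has second-to-last letter 'k'. The stems whose second-to-last letter is 'k' (fonekw → fonekwob, sahokv → sahokvob) add -ob.
The other patterns: stems whose second-to-last letter is 'd' or 'r' add -ul; stems whose second-to-last letter is 'h' repeat the first consonant+vowel as a prefix; stems whose second-to-last letter is 'l' or 'm' add zu- … -esh around the stem.
So menahakh → menahakhob.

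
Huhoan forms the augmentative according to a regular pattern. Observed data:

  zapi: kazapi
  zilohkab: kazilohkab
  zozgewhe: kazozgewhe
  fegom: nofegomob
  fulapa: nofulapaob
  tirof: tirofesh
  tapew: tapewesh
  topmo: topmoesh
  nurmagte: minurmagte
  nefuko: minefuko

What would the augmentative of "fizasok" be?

zozgewhe and nurmagte both end in -e yet inflect differently (kazozgewhe, minurmagte), so the final letter is not what conditions the rule; the first letter is.
"fizasok" begins with f-. The stems beginning with f- (fegom → nofegomob, fulapa → nofulapaob) add no- … -ob around the stem.
The other patterns: stems beginning with z- add the prefix ka-; stems beginning with t- add -esh; stems beginning with n- add the prefix mi-.
So fizasok → nofizasokob.

nofizasokob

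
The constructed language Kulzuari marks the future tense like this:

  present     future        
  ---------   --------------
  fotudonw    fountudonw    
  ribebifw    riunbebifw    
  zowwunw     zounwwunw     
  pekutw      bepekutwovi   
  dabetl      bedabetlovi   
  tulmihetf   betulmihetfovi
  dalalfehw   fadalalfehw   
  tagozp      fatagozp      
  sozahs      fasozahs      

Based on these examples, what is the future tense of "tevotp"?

"tevotp" has second-to-last letter 't'. The stems whose second-to-last letter is 't' (pekutw → bepekutwovi, dabetl → bedabetlovi, tulmihetf → betulmihetfovi) add be- … -ovi around the stem.
So tevotp → betevotpovi.

betevotpovi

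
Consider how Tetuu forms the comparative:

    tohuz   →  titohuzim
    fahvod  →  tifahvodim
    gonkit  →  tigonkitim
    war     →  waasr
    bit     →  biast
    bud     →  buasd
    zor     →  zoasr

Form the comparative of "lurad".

tiluradim

"lurad" has 2 vowels. The stems with 2 vowels (tohuz → titohuzim, fahvod → tifahvodim, gonkit → tigonkitim) add ti- … -im around the stem.
So lurad → tiluradim.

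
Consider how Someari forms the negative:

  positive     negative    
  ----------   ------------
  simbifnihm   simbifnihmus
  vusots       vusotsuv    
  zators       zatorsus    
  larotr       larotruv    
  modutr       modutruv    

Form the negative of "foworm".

"foworm" has second-to-last letter 'r'. The one such stem in the data (zators → zatorsus) adds -us, so the same rule applies.
So foworm → fowormus.

fowormus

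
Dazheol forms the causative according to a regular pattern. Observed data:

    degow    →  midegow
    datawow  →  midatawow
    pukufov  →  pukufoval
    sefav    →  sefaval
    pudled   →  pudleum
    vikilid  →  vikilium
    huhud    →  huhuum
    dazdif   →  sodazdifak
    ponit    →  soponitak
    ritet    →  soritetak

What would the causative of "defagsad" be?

degow and pukufov both have last vowel 'o' yet inflect differently (midegow, pukufoval), so the last vowel is not what conditions the rule; the final letter is.
"defagsad" ends in -d. The stems ending in -d (pudled → pudleum, vikilid → vikilium, huhud → huhuum) drop the final letter and add -um.
So defagsad → defagsaum.

defagsaum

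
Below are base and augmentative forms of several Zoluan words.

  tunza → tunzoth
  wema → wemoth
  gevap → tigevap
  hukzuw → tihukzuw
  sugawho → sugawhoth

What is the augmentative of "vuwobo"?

vuwoboth

gevap and wema both have last vowel 'a' yet inflect differently (tigevap, wemoth), so the last vowel is not what conditions the rule; whether the stem ends in a vowel or a consonant is.
"vuwobo" ends in a vowel. The stems ending in a vowel (sugawho → sugawhoth, wema → wemoth, tunza → tunzoth) drop the final letter and add -oth.
So vuwobo → vuwoboth.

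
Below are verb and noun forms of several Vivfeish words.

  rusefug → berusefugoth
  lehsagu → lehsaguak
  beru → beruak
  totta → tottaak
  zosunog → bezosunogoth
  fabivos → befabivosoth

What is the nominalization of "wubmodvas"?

"wubmodvas" ends in a consonant. The stems ending in a consonant (fabivos → befabivosoth, rusefug → berusefugoth, zosunog → bezosunogoth) add be- … -oth around the stem.
The other pattern: stems ending in a vowel add -ak.
So wubmodvas → bewubmodvasoth.

bewubmodvasoth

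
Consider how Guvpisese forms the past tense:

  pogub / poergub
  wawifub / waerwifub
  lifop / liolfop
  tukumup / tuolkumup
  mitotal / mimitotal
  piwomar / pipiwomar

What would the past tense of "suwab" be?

pogub and tukumup both have last vowel 'u' yet inflect differently (poergub, tuolkumup), so the last vowel is not what conditions the rule; the final letter is.
"suwab" ends in -b. The stems ending in -b (pogub → poergub, wawifub → waerwifub) insert -er- after the first vowel.
So suwab → suerwab.

suerwab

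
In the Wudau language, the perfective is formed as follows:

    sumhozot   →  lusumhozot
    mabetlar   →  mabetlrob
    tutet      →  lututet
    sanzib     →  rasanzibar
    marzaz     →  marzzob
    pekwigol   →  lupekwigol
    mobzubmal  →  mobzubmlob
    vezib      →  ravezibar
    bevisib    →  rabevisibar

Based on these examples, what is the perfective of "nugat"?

nugtob

mobzubmal and pekwigol both end in -l yet inflect differently (mobzubmlob, lupekwigol), so the final letter is not what conditions the rule; the last vowel is.
"nugat" has last vowel 'a'. The stems whose last vowel is 'a' (mobzubmal → mobzubmlob, marzaz → marzzob, mabetlar → mabetlrob) delete the last vowel and add -ob.
So nugat → nugtob.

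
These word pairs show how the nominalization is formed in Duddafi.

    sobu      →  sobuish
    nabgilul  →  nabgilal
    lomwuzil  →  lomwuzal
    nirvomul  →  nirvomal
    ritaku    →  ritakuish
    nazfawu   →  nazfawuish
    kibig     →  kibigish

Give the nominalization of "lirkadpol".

nirvomul and ritaku both have last vowel 'u' yet inflect differently (nirvomal, ritakuish), so the last vowel is not what conditions the rule; the final letter is.
"lirkadpol" ends in -l. The stems ending in -l (lomwuzil → lomwuzal, nirvomul → nirvomal, nabgilul → nabgilal) change the last vowel to 'a'.
The other pattern: stems ending in -g or -u add -ish.
So lirkadpol → lirkadpal.

lirkadpal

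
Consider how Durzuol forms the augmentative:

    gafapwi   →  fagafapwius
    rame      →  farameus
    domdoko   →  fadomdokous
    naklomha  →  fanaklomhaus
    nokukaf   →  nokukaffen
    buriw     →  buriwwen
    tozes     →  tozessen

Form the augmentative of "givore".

fagivoreus

"givore" ends in a vowel. The stems ending in a vowel (gafapwi → fagafapwius, rame → farameus, domdoko → fadomdokous) add fa- … -us around the stem.
The other pattern: stems ending in a consonant double the final consonant and add -en.
So givore → fagivoreus.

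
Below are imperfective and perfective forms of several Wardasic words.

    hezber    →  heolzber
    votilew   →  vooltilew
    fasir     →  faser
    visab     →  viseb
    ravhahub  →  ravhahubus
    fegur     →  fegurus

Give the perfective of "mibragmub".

mibragmubus

hezber and fasir both end in -r yet inflect differently (heolzber, faser), so the final letter is not what conditions the rule; the last vowel is.
"mibragmub" has last vowel 'u'. The stems whose last vowel is 'u' (ravhahub → ravhahubus, fegur → fegurus) add -us.
So mibragmub → mibragmubus.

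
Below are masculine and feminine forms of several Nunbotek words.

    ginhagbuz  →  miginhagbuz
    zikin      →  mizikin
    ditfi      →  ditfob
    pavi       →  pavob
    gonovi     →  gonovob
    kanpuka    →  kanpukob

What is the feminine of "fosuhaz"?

zikin and ditfi both have last vowel 'i' yet inflect differently (mizikin, ditfob), so the last vowel is not what conditions the rule; whether the stem ends in a vowel or a consonant is.
"fosuhaz" ends in a consonant. The stems ending in a consonant (ginhagbuz → miginhagbuz, zikin → mizikin) add the prefix mi-.
The other pattern: stems ending in a vowel drop the final letter and add -ob.
So fosuhaz → mifosuhaz.

mifosuhaz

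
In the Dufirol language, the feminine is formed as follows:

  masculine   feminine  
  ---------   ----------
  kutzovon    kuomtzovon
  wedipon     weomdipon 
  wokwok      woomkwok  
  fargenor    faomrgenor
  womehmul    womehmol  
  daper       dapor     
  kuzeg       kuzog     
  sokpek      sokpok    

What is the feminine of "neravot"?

"neravot" has last vowel 'o'. The stems whose last vowel is 'o' (kutzovon → kuomtzovon, wedipon → weomdipon, wokwok → woomkwok) insert -om- after the first vowel.
So neravot → neomravot.

neomravot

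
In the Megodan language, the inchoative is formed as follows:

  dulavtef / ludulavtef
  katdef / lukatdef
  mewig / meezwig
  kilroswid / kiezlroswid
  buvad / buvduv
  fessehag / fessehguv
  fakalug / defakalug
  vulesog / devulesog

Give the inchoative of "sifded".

lusifded

"sifded" has last vowel 'e'. The stems whose last vowel is 'e' (dulavtef → ludulavtef, katdef → lukatdef) add the prefix lu-.
So sifded → lusifded.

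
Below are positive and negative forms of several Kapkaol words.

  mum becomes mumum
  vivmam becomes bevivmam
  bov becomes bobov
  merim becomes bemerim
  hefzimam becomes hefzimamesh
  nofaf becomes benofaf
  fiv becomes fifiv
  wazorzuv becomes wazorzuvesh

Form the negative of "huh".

huhuh

"huh" has 1 vowel. The stems with 1 vowel (mum → mumum, fiv → fifiv, bov → bobov) repeat the first consonant+vowel as a prefix.
The other patterns: stems with 2 vowels add the prefix be-; stems with 3 vowels add -esh.
So huh → huhuh.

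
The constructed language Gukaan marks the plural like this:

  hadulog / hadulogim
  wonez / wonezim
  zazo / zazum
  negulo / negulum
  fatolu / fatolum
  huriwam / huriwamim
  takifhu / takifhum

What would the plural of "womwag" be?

womwagim

negulo and hadulog both have last vowel 'o' yet inflect differently (negulum, hadulogim), so the last vowel is not what conditions the rule; whether the stem ends in a vowel or a consonant is.
"womwag" ends in a consonant. The stems ending in a consonant (wonez → wonezim, hadulog → hadulogim, huriwam → huriwamim) add -im.
The other pattern: stems ending in a vowel drop the final letter and add -um.
So womwag → womwagim.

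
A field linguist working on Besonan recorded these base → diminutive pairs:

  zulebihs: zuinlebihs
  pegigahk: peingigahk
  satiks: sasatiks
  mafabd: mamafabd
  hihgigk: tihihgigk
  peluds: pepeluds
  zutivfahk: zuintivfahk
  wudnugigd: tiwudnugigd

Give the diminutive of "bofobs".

bobofobs

zutivfahk and hihgigk both end in -k yet inflect differently (zuintivfahk, tihihgigk), so the final letter is not what conditions the rule; the second-to-last letter is.
"bofobs" has second-to-last letter 'b'. The one such stem in the data (mafabd → mamafabd) repeats the first consonant+vowel as a prefix (as do satiks, peluds), so the same rule applies.
The other patterns: stems whose second-to-last letter is 'h' insert -in- after the first vowel; stems whose second-to-last letter is 'g' add the prefix ti-.
So bofobs → bobofobs.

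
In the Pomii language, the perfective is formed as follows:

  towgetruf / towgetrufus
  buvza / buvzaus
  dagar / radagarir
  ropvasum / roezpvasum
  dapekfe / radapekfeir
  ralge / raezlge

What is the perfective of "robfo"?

dapekfe and ralge both end in -e yet inflect differently (radapekfeir, raezlge), so the final letter is not what conditions the rule; the first letter is.
"robfo" begins with r-. The stems beginning with r- (ropvasum → roezpvasum, ralge → raezlge) insert -ez- after the first vowel.
So robfo → roezbfo.

roezbfo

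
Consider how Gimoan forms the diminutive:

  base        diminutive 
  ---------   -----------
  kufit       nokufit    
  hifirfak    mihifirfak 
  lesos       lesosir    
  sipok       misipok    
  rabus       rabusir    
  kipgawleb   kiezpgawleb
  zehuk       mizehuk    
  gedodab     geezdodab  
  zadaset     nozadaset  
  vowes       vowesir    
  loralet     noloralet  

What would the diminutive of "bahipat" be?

nobahipat

sipok and lesos both have last vowel 'o' yet inflect differently (misipok, lesosir), so the last vowel is not what conditions the rule; the final letter is.
"bahipat" ends in -t. The stems ending in -t (kufit → nokufit, loralet → noloralet, zadaset → nozadaset) add the prefix no-.
So bahipat → nobahipat.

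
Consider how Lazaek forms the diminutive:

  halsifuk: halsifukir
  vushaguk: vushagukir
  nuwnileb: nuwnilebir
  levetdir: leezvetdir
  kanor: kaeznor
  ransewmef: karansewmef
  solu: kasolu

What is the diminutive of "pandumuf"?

nuwnileb and ransewmef both have last vowel 'e' yet inflect differently (nuwnilebir, karansewmef), so the last vowel is not what conditions the rule; the final letter is.
"pandumuf" ends in -f. The one such stem in the data (ransewmef → karansewmef) adds the prefix ka-, so the same rule applies.
So pandumuf → kapandumuf.

kapandumuf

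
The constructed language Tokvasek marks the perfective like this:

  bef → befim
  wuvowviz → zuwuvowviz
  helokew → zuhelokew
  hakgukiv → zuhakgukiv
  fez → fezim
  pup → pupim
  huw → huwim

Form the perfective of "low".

"low" has 1 vowel. The stems with 1 vowel (fez → fezim, bef → befim, pup → pupim) add -im.
The other pattern: stems with 3 vowels add the prefix zu-.
So low → lowim.

lowim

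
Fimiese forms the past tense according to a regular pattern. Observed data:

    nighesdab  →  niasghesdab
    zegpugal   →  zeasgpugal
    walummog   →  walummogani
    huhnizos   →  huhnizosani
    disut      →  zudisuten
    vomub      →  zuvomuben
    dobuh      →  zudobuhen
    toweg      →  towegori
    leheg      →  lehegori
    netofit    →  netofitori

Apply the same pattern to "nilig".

niligori

nighesdab and vomub both end in -b yet inflect differently (niasghesdab, zuvomuben), so the final letter is not what conditions the rule; the last vowel is.
"nilig" has last vowel 'i'. The one such stem in the data (netofit → netofitori) adds -ori, so the same rule applies.
The other patterns: stems whose last vowel is 'a' insert -as- after the first vowel; stems whose last vowel is 'o' add -ani; stems whose last vowel is 'u' add zu- … -en around the stem.
So nilig → niligori.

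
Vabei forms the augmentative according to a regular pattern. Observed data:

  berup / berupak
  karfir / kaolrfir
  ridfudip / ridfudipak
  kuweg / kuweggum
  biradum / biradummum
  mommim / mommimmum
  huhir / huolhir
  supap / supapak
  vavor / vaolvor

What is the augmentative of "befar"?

huhir and ridfudip both have last vowel 'i' yet inflect differently (huolhir, ridfudipak), so the last vowel is not what conditions the rule; the final letter is.
"befar" ends in -r. The stems ending in -r (vavor → vaolvor, huhir → huolhir, karfir → kaolrfir) insert -ol- after the first vowel.
So befar → beolfar.

beolfar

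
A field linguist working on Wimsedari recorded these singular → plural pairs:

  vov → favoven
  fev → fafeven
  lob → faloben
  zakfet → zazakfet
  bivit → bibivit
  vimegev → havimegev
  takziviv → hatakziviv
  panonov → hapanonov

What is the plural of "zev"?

fazeven

"zev" has 1 vowel. The stems with 1 vowel (vov → favoven, fev → fafeven, lob → faloben) add fa- … -en around the stem.
The other patterns: stems with 2 vowels repeat the first consonant+vowel as a prefix; stems with 3 vowels add the prefix ha-.
So zev → fazeven.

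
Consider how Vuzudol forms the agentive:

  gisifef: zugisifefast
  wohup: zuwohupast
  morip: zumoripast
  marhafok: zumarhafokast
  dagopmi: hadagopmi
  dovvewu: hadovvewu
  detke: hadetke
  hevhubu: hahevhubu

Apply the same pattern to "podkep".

"podkep" ends in a consonant. The stems ending in a consonant (gisifef → zugisifefast, wohup → zuwohupast, morip → zumoripast) add zu- … -ast around the stem.
The other pattern: stems ending in a vowel add the prefix ha-.
So podkep → zupodkepast.

zupodkepast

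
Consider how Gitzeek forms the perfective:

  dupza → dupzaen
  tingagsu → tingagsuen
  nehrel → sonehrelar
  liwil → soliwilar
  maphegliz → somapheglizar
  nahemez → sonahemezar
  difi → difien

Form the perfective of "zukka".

maphegliz and difi both have last vowel 'i' yet inflect differently (somapheglizar, difien), so the last vowel is not what conditions the rule; whether the stem ends in a vowel or a consonant is.
"zukka" ends in a vowel. The stems ending in a vowel (tingagsu → tingagsuen, dupza → dupzaen, difi → difien) add -en.
The other pattern: stems ending in a consonant add so- … -ar around the stem.
So zukka → zukkaen.

zukkaen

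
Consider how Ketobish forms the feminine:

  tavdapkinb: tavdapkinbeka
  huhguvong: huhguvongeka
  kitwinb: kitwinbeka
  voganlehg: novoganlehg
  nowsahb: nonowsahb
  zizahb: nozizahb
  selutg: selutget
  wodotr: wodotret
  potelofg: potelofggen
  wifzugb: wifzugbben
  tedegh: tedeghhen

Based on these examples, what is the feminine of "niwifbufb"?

niwifbufbben

huhguvong and voganlehg both end in -g yet inflect differently (huhguvongeka, novoganlehg), so the final letter is not what conditions the rule; the second-to-last letter is.
"niwifbufb" has second-to-last letter 'f'. The one such stem in the data (potelofg → potelofggen) doubles the final consonant and adds -en (as do wifzugb, tedegh), so the same rule applies.
So niwifbufb → niwifbufbben.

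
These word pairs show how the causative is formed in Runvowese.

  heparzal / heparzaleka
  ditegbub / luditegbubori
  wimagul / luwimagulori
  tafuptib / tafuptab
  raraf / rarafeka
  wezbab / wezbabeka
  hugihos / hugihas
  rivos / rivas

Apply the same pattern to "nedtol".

nedtal

ditegbub and tafuptib both end in -b yet inflect differently (luditegbubori, tafuptab), so the final letter is not what conditions the rule; the last vowel is.
"nedtol" has last vowel 'o'. The stems whose last vowel is 'o' (hugihos → hugihas, rivos → rivas) change the last vowel to 'a'.
So nedtol → nedtal.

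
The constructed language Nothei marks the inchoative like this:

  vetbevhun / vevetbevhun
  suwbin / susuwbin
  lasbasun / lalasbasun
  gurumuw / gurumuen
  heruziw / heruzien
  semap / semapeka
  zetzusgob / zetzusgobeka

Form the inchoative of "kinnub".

"kinnub" ends in -b. The one such stem in the data (zetzusgob → zetzusgobeka) adds -eka, so the same rule applies.
The other patterns: stems ending in -n repeat the first consonant+vowel as a prefix; stems ending in -w drop the final letter and add -en.
So kinnub → kinnubeka.

kinnubeka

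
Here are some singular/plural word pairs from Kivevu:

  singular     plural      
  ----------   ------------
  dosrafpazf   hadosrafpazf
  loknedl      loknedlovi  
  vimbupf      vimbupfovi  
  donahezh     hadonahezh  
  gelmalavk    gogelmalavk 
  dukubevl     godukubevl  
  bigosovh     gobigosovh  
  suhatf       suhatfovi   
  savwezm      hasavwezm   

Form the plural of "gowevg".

bigosovh and donahezh both end in -h yet inflect differently (gobigosovh, hadonahezh), so the final letter is not what conditions the rule; the second-to-last letter is.
"gowevg" has second-to-last letter 'v'. The stems whose second-to-last letter is 'v' (gelmalavk → gogelmalavk, dukubevl → godukubevl, bigosovh → gobigosovh) add the prefix go-.
The other patterns: stems whose second-to-last letter is 'z' add the prefix ha-; stems whose second-to-last letter is 'd', 'p' or 't' add -ovi.
So gowevg → gogowevg.

gogowevg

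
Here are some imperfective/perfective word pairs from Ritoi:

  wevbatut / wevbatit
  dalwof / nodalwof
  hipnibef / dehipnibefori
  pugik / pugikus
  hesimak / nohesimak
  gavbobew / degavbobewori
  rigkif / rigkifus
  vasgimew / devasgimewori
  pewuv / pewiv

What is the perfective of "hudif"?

rigkif and hipnibef both end in -f yet inflect differently (rigkifus, dehipnibefori), so the final letter is not what conditions the rule; the last vowel is.
"hudif" has last vowel 'i'. The stems whose last vowel is 'i' (rigkif → rigkifus, pugik → pugikus) add -us.
So hudif → hudifus.

hudifus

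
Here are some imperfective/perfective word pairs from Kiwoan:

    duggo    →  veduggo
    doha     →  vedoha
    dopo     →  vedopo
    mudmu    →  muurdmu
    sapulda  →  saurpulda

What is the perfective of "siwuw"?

doha and sapulda both end in -a yet inflect differently (vedoha, saurpulda), so the final letter is not what conditions the rule; the first letter is.
"siwuw" begins with s-. The one such stem in the data (sapulda → saurpulda) inserts -ur- after the first vowel (as does mudmu), so the same rule applies.
The other pattern: stems beginning with d- add the prefix ve-.
So siwuw → siurwuw.

siurwuw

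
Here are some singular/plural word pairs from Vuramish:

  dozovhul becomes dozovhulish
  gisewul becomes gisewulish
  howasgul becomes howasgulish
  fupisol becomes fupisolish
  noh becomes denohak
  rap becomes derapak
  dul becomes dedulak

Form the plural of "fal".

defalak

"fal" has 1 vowel. The stems with 1 vowel (noh → denohak, rap → derapak, dul → dedulak) add de- … -ak around the stem.
The other pattern: stems with 3 vowels add -ish.
So fal → defalak.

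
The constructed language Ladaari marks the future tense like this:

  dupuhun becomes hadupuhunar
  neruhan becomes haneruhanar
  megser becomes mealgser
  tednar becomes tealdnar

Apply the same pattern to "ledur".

lealdur

tednar and neruhan both have last vowel 'a' yet inflect differently (tealdnar, haneruhanar), so the last vowel is not what conditions the rule; the final letter is.
"ledur" ends in -r. The stems ending in -r (megser → mealgser, tednar → tealdnar) insert -al- after the first vowel.
So ledur → lealdur.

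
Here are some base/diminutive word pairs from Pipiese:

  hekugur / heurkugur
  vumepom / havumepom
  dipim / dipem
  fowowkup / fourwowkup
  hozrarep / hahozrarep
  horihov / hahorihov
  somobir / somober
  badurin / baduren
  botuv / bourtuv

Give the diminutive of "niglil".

niglel

hekugur and somobir both end in -r yet inflect differently (heurkugur, somober), so the final letter is not what conditions the rule; the last vowel is.
"niglil" has last vowel 'i'. The stems whose last vowel is 'i' (dipim → dipem, badurin → baduren, somobir → somober) change the last vowel to 'e'.
So niglil → niglel.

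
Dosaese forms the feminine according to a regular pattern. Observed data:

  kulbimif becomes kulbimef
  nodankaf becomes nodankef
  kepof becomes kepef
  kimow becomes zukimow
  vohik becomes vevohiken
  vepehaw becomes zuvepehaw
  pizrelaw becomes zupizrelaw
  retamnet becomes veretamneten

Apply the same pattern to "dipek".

vedipeken

kimow and kepof both have last vowel 'o' yet inflect differently (zukimow, kepef), so the last vowel is not what conditions the rule; the final letter is.
"dipek" ends in -k. The one such stem in the data (vohik → vevohiken) adds ve- … -en around the stem, so the same rule applies.
The other patterns: stems ending in -w add the prefix zu-; stems ending in -f change the last vowel to 'e'.
So dipek → vedipeken.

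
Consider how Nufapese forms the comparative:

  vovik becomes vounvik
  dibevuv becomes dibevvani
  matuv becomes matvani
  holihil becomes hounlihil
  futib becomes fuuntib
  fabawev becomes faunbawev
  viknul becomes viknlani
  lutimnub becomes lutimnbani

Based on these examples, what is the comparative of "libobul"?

liboblani

lutimnub and futib both end in -b yet inflect differently (lutimnbani, fuuntib), so the final letter is not what conditions the rule; the last vowel is.
"libobul" has last vowel 'u'. The stems whose last vowel is 'u' (viknul → viknlani, lutimnub → lutimnbani, dibevuv → dibevvani) delete the last vowel and add -ani.
The other pattern: stems whose last vowel is 'e' or 'i' insert -un- after the first vowel.
So libobul → liboblani.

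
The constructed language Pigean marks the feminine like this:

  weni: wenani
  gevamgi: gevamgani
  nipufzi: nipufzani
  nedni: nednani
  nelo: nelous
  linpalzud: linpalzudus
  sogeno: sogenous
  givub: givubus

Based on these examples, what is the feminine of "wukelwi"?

"wukelwi" ends in -i. The stems ending in -i (weni → wenani, gevamgi → gevamgani, nipufzi → nipufzani) drop the final letter and add -ani.
The other pattern: stems ending in -b, -d or -o add -us.
So wukelwi → wukelwani.

wukelwani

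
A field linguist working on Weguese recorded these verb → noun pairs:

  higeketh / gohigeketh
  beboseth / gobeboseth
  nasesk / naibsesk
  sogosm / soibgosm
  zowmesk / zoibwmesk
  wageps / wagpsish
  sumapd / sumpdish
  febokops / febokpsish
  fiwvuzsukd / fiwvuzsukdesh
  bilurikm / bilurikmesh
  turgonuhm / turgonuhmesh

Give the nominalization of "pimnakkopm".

pimnakkpmish

"pimnakkopm" has second-to-last letter 'p'. The stems whose second-to-last letter is 'p' (wageps → wagpsish, sumapd → sumpdish, febokops → febokpsish) delete the last vowel and add -ish.
The other patterns: stems whose second-to-last letter is 't' add the prefix go-; stems whose second-to-last letter is 's' insert -ib- after the first vowel; stems whose second-to-last letter is 'h' or 'k' add -esh.
So pimnakkopm → pimnakkpmish.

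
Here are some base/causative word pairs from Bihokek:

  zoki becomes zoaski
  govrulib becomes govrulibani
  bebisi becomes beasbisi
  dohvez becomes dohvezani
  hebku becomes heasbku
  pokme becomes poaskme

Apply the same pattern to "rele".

bebisi and govrulib both have last vowel 'i' yet inflect differently (beasbisi, govrulibani), so the last vowel is not what conditions the rule; whether the stem ends in a vowel or a consonant is.
"rele" ends in a vowel. The stems ending in a vowel (hebku → heasbku, pokme → poaskme, bebisi → beasbisi) insert -as- after the first vowel.
The other pattern: stems ending in a consonant add -ani.
So rele → reasle.

reasle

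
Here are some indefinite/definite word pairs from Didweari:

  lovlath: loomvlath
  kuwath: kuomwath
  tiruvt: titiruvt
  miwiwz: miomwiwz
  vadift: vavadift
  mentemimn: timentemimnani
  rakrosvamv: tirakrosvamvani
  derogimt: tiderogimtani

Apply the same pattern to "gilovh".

derogimt and tiruvt both end in -t yet inflect differently (tiderogimtani, titiruvt), so the final letter is not what conditions the rule; the second-to-last letter is.
"gilovh" has second-to-last letter 'v'. The one such stem in the data (tiruvt → titiruvt) repeats the first consonant+vowel as a prefix (as does vadift), so the same rule applies.
So gilovh → gigilovh.

gigilovh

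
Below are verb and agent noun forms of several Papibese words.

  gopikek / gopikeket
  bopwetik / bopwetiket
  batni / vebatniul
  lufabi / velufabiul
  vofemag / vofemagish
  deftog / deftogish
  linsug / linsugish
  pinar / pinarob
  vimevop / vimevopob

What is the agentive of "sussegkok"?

sussegkoket

bopwetik and batni both have last vowel 'i' yet inflect differently (bopwetiket, vebatniul), so the last vowel is not what conditions the rule; the final letter is.
"sussegkok" ends in -k. The stems ending in -k (gopikek → gopikeket, bopwetik → bopwetiket) add -et.
So sussegkok → sussegkoket.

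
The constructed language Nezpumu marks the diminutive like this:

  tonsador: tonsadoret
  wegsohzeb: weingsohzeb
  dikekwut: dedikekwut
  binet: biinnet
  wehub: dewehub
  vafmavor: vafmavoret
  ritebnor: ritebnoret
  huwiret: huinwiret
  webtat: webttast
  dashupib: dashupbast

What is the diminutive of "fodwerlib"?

"fodwerlib" has last vowel 'i'. The one such stem in the data (dashupib → dashupbast) deletes the last vowel and adds -ast (as does webtat), so the same rule applies.
The other patterns: stems whose last vowel is 'o' add -et; stems whose last vowel is 'e' insert -in- after the first vowel; stems whose last vowel is 'u' add the prefix de-.
So fodwerlib → fodwerlbast.

fodwerlbast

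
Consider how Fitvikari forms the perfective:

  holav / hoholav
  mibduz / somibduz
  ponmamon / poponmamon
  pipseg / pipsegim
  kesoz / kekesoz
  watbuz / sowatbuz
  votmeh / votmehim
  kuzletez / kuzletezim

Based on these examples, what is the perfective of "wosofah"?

wowosofah

mibduz and kuzletez both end in -z yet inflect differently (somibduz, kuzletezim), so the final letter is not what conditions the rule; the last vowel is.
"wosofah" has last vowel 'a'. The one such stem in the data (holav → hoholav) repeats the first consonant+vowel as a prefix (as do kesoz, ponmamon), so the same rule applies.
The other patterns: stems whose last vowel is 'u' add the prefix so-; stems whose last vowel is 'e' add -im.
So wosofah → wowosofah.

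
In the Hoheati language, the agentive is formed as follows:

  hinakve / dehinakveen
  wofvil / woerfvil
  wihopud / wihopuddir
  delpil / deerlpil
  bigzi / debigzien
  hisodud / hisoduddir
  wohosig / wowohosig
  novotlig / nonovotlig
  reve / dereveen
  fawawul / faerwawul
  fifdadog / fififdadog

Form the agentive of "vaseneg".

vavaseneg

"vaseneg" ends in -g. The stems ending in -g (fifdadog → fififdadog, novotlig → nonovotlig, wohosig → wowohosig) repeat the first consonant+vowel as a prefix.
The other patterns: stems ending in -d double the final consonant and add -ir; stems ending in -l insert -er- after the first vowel; stems ending in -e or -i add de- … -en around the stem.
So vaseneg → vavaseneg.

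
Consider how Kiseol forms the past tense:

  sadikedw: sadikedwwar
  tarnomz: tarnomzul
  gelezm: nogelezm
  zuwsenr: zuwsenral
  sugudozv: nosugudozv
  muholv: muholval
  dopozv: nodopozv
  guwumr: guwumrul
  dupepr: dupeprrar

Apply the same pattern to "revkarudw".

dupepr and guwumr both end in -r yet inflect differently (dupeprrar, guwumrul), so the final letter is not what conditions the rule; the second-to-last letter is.
"revkarudw" has second-to-last letter 'd'. The one such stem in the data (sadikedw → sadikedwwar) doubles the final consonant and adds -ar (as does dupepr), so the same rule applies.
The other patterns: stems whose second-to-last letter is 'z' add the prefix no-; stems whose second-to-last letter is 'm' add -ul; stems whose second-to-last letter is 'l' or 'n' add -al.
So revkarudw → revkarudwwar.

revkarudwwar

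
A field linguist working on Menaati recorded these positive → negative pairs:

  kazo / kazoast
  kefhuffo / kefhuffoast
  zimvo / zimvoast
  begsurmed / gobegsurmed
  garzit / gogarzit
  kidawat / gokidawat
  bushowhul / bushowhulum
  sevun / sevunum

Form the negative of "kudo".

kazo and kidawat both begin with k- yet inflect differently (kazoast, gokidawat), so the first letter is not what conditions the rule; the final letter is.
"kudo" ends in -o. The stems ending in -o (kazo → kazoast, kefhuffo → kefhuffoast, zimvo → zimvoast) add -ast.
So kudo → kudoast.

kudoast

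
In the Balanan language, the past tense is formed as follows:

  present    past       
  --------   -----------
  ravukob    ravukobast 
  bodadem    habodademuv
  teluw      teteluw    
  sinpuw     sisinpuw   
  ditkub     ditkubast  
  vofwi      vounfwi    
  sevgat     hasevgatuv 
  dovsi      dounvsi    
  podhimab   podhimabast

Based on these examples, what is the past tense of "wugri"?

wuungri

"wugri" ends in -i. The stems ending in -i (vofwi → vounfwi, dovsi → dounvsi) insert -un- after the first vowel.
The other patterns: stems ending in -b add -ast; stems ending in -w repeat the first consonant+vowel as a prefix; stems ending in -m or -t add ha- … -uv around the stem.
So wugri → wuungri.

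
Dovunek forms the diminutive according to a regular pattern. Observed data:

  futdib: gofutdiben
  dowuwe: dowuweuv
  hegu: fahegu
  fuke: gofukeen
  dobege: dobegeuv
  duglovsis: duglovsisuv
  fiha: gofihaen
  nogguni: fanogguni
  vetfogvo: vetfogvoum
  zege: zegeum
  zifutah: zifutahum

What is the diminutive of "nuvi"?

fanuvi

dobege and fuke both end in -e yet inflect differently (dobegeuv, gofukeen), so the final letter is not what conditions the rule; the first letter is.
"nuvi" begins with n-. The one such stem in the data (nogguni → fanogguni) adds the prefix fa-, so the same rule applies.
So nuvi → fanuvi.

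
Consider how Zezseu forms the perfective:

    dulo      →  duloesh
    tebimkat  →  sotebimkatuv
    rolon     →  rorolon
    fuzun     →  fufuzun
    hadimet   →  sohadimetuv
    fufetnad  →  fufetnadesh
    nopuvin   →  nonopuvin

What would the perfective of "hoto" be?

hotoesh

rolon and dulo both have last vowel 'o' yet inflect differently (rorolon, duloesh), so the last vowel is not what conditions the rule; the final letter is.
"hoto" ends in -o. The one such stem in the data (dulo → duloesh) adds -esh, so the same rule applies.
The other patterns: stems ending in -t add so- … -uv around the stem; stems ending in -n repeat the first consonant+vowel as a prefix.
So hoto → hotoesh.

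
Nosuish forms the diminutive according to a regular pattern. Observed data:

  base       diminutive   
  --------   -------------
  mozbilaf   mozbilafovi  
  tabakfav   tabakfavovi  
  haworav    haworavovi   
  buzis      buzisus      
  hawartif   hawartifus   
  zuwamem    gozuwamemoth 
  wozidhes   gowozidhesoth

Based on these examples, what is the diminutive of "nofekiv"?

mozbilaf and hawartif both end in -f yet inflect differently (mozbilafovi, hawartifus), so the final letter is not what conditions the rule; the last vowel is.
"nofekiv" has last vowel 'i'. The stems whose last vowel is 'i' (buzis → buzisus, hawartif → hawartifus) add -us.
So nofekiv → nofekivus.

nofekivus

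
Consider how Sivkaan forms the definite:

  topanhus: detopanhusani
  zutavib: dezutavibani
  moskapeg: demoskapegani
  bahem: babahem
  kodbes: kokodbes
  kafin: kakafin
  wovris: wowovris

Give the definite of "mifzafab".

demifzafabani

"mifzafab" has 3 vowels. The stems with 3 vowels (topanhus → detopanhusani, zutavib → dezutavibani, moskapeg → demoskapegani) add de- … -ani around the stem.
The other pattern: stems with 2 vowels repeat the first consonant+vowel as a prefix.
So mifzafab → demifzafabani.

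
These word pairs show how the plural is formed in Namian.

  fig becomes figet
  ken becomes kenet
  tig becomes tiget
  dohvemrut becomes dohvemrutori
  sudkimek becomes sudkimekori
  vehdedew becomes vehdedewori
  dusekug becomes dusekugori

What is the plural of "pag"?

paget

fig and dusekug both end in -g yet inflect differently (figet, dusekugori), so the final letter is not what conditions the rule; the number of vowels is.
"pag" has 1 vowel. The stems with 1 vowel (fig → figet, ken → kenet, tig → tiget) add -et.
The other pattern: stems with 3 vowels add -ori.
So pag → paget.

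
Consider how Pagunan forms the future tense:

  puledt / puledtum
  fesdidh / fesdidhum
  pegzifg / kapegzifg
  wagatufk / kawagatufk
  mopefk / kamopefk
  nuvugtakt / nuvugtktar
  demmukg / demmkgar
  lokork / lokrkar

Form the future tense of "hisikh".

hiskhar

"hisikh" has second-to-last letter 'k'. The stems whose second-to-last letter is 'k' (nuvugtakt → nuvugtktar, demmukg → demmkgar) delete the last vowel and add -ar.
The other patterns: stems whose second-to-last letter is 'd' add -um; stems whose second-to-last letter is 'f' add the prefix ka-.
So hisikh → hiskhar.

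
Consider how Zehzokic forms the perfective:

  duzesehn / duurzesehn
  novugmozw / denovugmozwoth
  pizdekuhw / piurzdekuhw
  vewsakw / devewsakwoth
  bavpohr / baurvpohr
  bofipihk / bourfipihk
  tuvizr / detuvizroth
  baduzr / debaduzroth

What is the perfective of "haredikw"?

deharedikwoth

bavpohr and baduzr both end in -r yet inflect differently (baurvpohr, debaduzroth), so the final letter is not what conditions the rule; the second-to-last letter is.
"haredikw" has second-to-last letter 'k'. The one such stem in the data (vewsakw → devewsakwoth) adds de- … -oth around the stem, so the same rule applies.
So haredikw → deharedikwoth.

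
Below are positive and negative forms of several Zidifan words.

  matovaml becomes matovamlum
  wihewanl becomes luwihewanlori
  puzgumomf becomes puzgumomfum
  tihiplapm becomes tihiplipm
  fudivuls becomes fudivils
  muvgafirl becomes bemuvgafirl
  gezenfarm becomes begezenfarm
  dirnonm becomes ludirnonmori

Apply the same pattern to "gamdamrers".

begamdamrers

"gamdamrers" has second-to-last letter 'r'. The stems whose second-to-last letter is 'r' (muvgafirl → bemuvgafirl, gezenfarm → begezenfarm) add the prefix be-.
So gamdamrers → begamdamrers.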